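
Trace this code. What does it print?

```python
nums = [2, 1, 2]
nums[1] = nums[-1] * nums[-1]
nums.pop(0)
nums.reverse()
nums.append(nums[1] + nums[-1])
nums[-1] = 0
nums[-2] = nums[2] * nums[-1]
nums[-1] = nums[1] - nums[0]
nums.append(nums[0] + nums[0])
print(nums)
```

nums[1] = nums[-1]*nums[-1] = 2*2 = 4 → [2, 4, 2]
pop(0) removes 2 → [4, 2]
reverse → [2, 4]
append nums[1]+nums[-1] = 4+4 = 8 → [2, 4, 8]
nums[-1] = 0 → [2, 4, 0]
nums[-2] = nums[2]*nums[-1] = 0*0 = 0 → [2, 0, 0]
nums[-1] = nums[1]-nums[0] = 0-2 = -2 → [2, 0, -2]
append nums[0]+nums[0] = 2+2 = 4 → [2, 0, -2, 4]

[2, 0, -2, 4]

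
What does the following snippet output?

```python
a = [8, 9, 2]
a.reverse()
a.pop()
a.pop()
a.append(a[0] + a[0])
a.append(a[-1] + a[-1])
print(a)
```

reverse → [2, 9, 8]
pop() removes 8 → [2, 9]
pop() removes 9 → [2]
append a[0]+a[0] = 2+2 = 4 → [2, 4]
append a[-1]+a[-1] = 4+4 = 8 → [2, 4, 8]

[2, 4, 8]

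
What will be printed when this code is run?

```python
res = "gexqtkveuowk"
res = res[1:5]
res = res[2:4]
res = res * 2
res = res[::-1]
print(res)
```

tqtq

slice [1:5] → 'exqt'
slice [2:4] → 'qt'
repeat ×2 → 'qtqt'
reverse → 'tqtq'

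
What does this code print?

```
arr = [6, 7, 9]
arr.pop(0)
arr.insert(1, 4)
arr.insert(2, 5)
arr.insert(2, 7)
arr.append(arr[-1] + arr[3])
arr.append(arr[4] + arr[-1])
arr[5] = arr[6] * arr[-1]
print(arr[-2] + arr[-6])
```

533

pop(0) removes 6 → [7, 9]
insert 4 at 1 → [7, 4, 9]
insert 5 at 2 → [7, 4, 5, 9]
insert 7 at 2 → [7, 4, 7, 5, 9]
append arr[-1]+arr[3] = 9+5 = 14 → [7, 4, 7, 5, 9, 14]
append arr[4]+arr[-1] = 9+14 = 23 → [7, 4, 7, 5, 9, 14, 23]
arr[5] = arr[6]*arr[-1] = 23*23 = 529 → [7, 4, 7, 5, 9, 529, 23]
arr[-2]+arr[-6] = 529+4 = 533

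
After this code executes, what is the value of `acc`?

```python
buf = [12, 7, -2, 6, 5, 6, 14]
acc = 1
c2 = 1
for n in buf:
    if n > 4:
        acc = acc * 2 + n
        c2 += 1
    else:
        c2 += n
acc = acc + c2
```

659

n=12: >4, acc = 1*2+12 = 14; c2=2
n=7: >4, acc = 14*2+7 = 35; c2=3
n=-2: not >4; c2=1
n=6: >4, acc = 35*2+6 = 76; c2=2
n=5: >4, acc = 76*2+5 = 157; c2=3
n=6: >4, acc = 157*2+6 = 320; c2=4
n=14: >4, acc = 320*2+14 = 654; c2=5
acc+c2 = 654+5 = 659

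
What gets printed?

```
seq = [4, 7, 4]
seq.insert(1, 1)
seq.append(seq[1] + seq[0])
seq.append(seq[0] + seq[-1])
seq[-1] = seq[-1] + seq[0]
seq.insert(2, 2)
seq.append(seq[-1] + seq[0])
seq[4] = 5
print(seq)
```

[4, 1, 2, 7, 5, 5, 13, 17]

insert 1 at 1 → [4, 1, 7, 4]
append seq[1]+seq[0] = 1+4 = 5 → [4, 1, 7, 4, 5]
append seq[0]+seq[-1] = 4+5 = 9 → [4, 1, 7, 4, 5, 9]
seq[-1] = seq[-1]+seq[0] = 9+4 = 13 → [4, 1, 7, 4, 5, 13]
insert 2 at 2 → [4, 1, 2, 7, 4, 5, 13]
append seq[-1]+seq[0] = 13+4 = 17 → [4, 1, 2, 7, 4, 5, 13, 17]
seq[4] = 5 → [4, 1, 2, 7, 5, 5, 13, 17]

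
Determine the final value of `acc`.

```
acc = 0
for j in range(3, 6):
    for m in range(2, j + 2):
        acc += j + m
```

j=3,m=2: acc = 0+5 = 5
j=3,m=3: acc = 5+6 = 11
j=3,m=4: acc = 11+7 = 18
j=4,m=2: acc = 18+6 = 24
j=4,m=3: acc = 24+7 = 31
j=4,m=4: acc = 31+8 = 39
j=4,m=5: acc = 39+9 = 48
j=5,m=2: acc = 48+7 = 55
j=5,m=3: acc = 55+8 = 63
j=5,m=4: acc = 63+9 = 72
j=5,m=5: acc = 72+10 = 82
j=5,m=6: acc = 82+11 = 93

93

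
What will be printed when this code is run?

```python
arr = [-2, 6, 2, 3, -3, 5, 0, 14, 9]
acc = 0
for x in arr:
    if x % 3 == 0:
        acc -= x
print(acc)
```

x=-2: not %3==0
x=6: %3==0, acc = 0-6 = -6
x=2: not %3==0
x=3: %3==0, acc = (-6)-3 = -9
x=-3: %3==0, acc = (-9)-(-3) = -6
x=5: not %3==0
x=0: %3==0, acc = (-6)-0 = -6
x=14: not %3==0
x=9: %3==0, acc = (-6)-9 = -15

-15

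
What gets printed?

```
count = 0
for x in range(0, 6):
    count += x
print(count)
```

x=0: count = 0+0 = 0
x=1: count = 0+1 = 1
x=2: count = 1+2 = 3
x=3: count = 3+3 = 6
x=4: count = 6+4 = 10
x=5: count = 10+5 = 15

15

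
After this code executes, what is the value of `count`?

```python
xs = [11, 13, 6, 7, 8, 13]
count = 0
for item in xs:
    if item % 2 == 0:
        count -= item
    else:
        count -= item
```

item=11: not even, count = 0-11 = -11
item=13: not even, count = (-11)-13 = -24
item=6: even, count = (-24)-6 = -30
item=7: not even, count = (-30)-7 = -37
item=8: even, count = (-37)-8 = -45
item=13: not even, count = (-45)-13 = -58

-58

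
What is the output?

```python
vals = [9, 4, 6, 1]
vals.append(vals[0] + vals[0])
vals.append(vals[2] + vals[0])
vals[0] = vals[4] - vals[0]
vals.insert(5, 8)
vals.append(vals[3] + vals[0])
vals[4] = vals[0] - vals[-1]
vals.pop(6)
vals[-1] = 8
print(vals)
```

[9, 4, 6, 1, -1, 8, 8]

append vals[0]+vals[0] = 9+9 = 18 → [9, 4, 6, 1, 18]
append vals[2]+vals[0] = 6+9 = 15 → [9, 4, 6, 1, 18, 15]
vals[0] = vals[4]-vals[0] = 18-9 = 9 → [9, 4, 6, 1, 18, 15]
insert 8 at 5 → [9, 4, 6, 1, 18, 8, 15]
append vals[3]+vals[0] = 1+9 = 10 → [9, 4, 6, 1, 18, 8, 15, 10]
vals[4] = vals[0]-vals[-1] = 9-10 = -1 → [9, 4, 6, 1, -1, 8, 15, 10]
pop(6) removes 15 → [9, 4, 6, 1, -1, 8, 10]
vals[-1] = 8 → [9, 4, 6, 1, -1, 8, 8]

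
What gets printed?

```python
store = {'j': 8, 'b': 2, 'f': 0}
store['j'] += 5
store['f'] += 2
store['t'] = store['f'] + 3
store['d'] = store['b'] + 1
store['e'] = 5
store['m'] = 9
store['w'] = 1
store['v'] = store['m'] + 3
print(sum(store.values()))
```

52

store['j'] = 8+5 = 13 → {'j': 13, 'b': 2, 'f': 0}
store['f'] = 0+2 = 2 → {'j': 13, 'b': 2, 'f': 2}
store['t'] = store['f']+3 = 5 → {'j': 13, 'b': 2, 'f': 2, 't': 5}
store['d'] = store['b']+1 = 3 → {'j': 13, 'b': 2, 'f': 2, 't': 5, 'd': 3}
store['e'] = 5 → {'j': 13, 'b': 2, 'f': 2, 't': 5, 'd': 3, 'e': 5}
store['m'] = 9 → {'j': 13, 'b': 2, 'f': 2, 't': 5, 'd': 3, 'e': 5, 'm': 9}
store['w'] = 1 → {'j': 13, 'b': 2, 'f': 2, 't': 5, 'd': 3, 'e': 5, 'm': 9, 'w': 1}
store['v'] = store['m']+3 = 12 → {'j': 13, 'b': 2, 'f': 2, 't': 5, 'd': 3, 'e': 5, 'm': 9, 'w': 1, 'v': 12}
sum of values = 52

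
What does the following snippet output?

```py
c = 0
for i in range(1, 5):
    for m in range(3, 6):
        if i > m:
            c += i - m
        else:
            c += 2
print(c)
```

i=1,m=3: not 1>3, c = 0+2 = 2
i=1,m=4: not 1>4, c = 2+2 = 4
i=1,m=5: not 1>5, c = 4+2 = 6
i=2,m=3: not 2>3, c = 6+2 = 8
i=2,m=4: not 2>4, c = 8+2 = 10
i=2,m=5: not 2>5, c = 10+2 = 12
i=3,m=3: not 3>3, c = 12+2 = 14
i=3,m=4: not 3>4, c = 14+2 = 16
i=3,m=5: not 3>5, c = 16+2 = 18
i=4,m=3: 4>3, c = 18+1 = 19
i=4,m=4: not 4>4, c = 19+2 = 21
i=4,m=5: not 4>5, c = 21+2 = 23

23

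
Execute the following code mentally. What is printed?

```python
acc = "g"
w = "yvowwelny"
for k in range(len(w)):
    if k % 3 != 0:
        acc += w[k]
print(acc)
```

k=0: skip
k=1: add 'v' → 'gv'
k=2: add 'o' → 'gvo'
k=3: skip
k=4: add 'w' → 'gvow'
k=5: add 'e' → 'gvowe'
k=6: skip
k=7: add 'n' → 'gvowen'
k=8: add 'y' → 'gvoweny'

gvoweny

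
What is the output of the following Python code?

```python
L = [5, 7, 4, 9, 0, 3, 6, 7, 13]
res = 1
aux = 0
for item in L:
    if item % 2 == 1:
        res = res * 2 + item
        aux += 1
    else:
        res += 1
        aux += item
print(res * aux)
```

item=5: odd, res = 1*2+5 = 7; aux=1
item=7: odd, res = 7*2+7 = 21; aux=2
item=4: not odd, res = 21+1 = 22; aux=6
item=9: odd, res = 22*2+9 = 53; aux=7
item=0: not odd, res = 53+1 = 54; aux=7
item=3: odd, res = 54*2+3 = 111; aux=8
item=6: not odd, res = 111+1 = 112; aux=14
item=7: odd, res = 112*2+7 = 231; aux=15
item=13: odd, res = 231*2+13 = 475; aux=16
res*aux = 475*16 = 7600

7600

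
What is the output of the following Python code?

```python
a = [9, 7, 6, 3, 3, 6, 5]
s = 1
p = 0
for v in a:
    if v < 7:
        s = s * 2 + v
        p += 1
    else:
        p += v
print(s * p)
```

3801

v=9: not <7; p=9
v=7: not <7; p=16
v=6: <7, s = 1*2+6 = 8; p=17
v=3: <7, s = 8*2+3 = 19; p=18
v=3: <7, s = 19*2+3 = 41; p=19
v=6: <7, s = 41*2+6 = 88; p=20
v=5: <7, s = 88*2+5 = 181; p=21
s*p = 181*21 = 3801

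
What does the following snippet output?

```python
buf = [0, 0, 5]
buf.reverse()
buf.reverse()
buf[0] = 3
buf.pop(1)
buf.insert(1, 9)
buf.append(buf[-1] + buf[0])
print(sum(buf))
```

25

reverse → [5, 0, 0]
reverse → [0, 0, 5]
buf[0] = 3 → [3, 0, 5]
pop(1) removes 0 → [3, 5]
insert 9 at 1 → [3, 9, 5]
append buf[-1]+buf[0] = 5+3 = 8 → [3, 9, 5, 8]
sum = 25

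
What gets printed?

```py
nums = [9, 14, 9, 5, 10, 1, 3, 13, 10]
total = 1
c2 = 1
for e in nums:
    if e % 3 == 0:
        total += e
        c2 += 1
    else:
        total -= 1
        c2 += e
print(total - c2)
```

e=9: %3==0, total = 1+9 = 10; c2=2
e=14: not %3==0, total = 10-1 = 9; c2=16
e=9: %3==0, total = 9+9 = 18; c2=17
e=5: not %3==0, total = 18-1 = 17; c2=22
e=10: not %3==0, total = 17-1 = 16; c2=32
e=1: not %3==0, total = 16-1 = 15; c2=33
e=3: %3==0, total = 15+3 = 18; c2=34
e=13: not %3==0, total = 18-1 = 17; c2=47
e=10: not %3==0, total = 17-1 = 16; c2=57
total-c2 = 16-57 = -41

-41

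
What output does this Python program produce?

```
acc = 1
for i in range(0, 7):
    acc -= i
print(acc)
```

i=0: acc = 1-0 = 1
i=1: acc = 1-1 = 0
i=2: acc = 0-2 = -2
i=3: acc = (-2)-3 = -5
i=4: acc = (-5)-4 = -9
i=5: acc = (-9)-5 = -14
i=6: acc = (-14)-6 = -20

-20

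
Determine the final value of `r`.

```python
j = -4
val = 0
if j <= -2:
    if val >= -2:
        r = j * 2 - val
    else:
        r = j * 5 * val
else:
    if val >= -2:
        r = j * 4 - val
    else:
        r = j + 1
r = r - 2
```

j=-4, val=0
j <= -2 is True; val >= -2 is True
→ r = j * 2 - val = -8
r = (-8)-2 = -10

-10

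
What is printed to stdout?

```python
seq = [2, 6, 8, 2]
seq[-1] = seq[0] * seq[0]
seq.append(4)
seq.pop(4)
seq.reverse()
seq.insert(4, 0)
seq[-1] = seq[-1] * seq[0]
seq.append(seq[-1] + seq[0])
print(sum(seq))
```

seq[-1] = seq[0]*seq[0] = 2*2 = 4 → [2, 6, 8, 4]
append 4 → [2, 6, 8, 4, 4]
pop(4) removes 4 → [2, 6, 8, 4]
reverse → [4, 8, 6, 2]
insert 0 at 4 → [4, 8, 6, 2, 0]
seq[-1] = seq[-1]*seq[0] = 0*4 = 0 → [4, 8, 6, 2, 0]
append seq[-1]+seq[0] = 0+4 = 4 → [4, 8, 6, 2, 0, 4]
sum = 24

24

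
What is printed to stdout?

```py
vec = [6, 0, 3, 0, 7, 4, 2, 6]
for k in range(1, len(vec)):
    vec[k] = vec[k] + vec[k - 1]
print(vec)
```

k=1: vec[1] = 0+6 = 6 → [6, 6, 3, 0, 7, 4, 2, 6]
k=2: vec[2] = 3+6 = 9 → [6, 6, 9, 0, 7, 4, 2, 6]
k=3: vec[3] = 0+9 = 9 → [6, 6, 9, 9, 7, 4, 2, 6]
k=4: vec[4] = 7+9 = 16 → [6, 6, 9, 9, 16, 4, 2, 6]
k=5: vec[5] = 4+16 = 20 → [6, 6, 9, 9, 16, 20, 2, 6]
k=6: vec[6] = 2+20 = 22 → [6, 6, 9, 9, 16, 20, 22, 6]
k=7: vec[7] = 6+22 = 28 → [6, 6, 9, 9, 16, 20, 22, 28]

[6, 6, 9, 9, 16, 20, 22, 28]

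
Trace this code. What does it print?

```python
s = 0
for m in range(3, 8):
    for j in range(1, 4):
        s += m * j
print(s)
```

m=3,j=1: s = 0+3 = 3
m=3,j=2: s = 3+6 = 9
m=3,j=3: s = 9+9 = 18
m=4,j=1: s = 18+4 = 22
m=4,j=2: s = 22+8 = 30
m=4,j=3: s = 30+12 = 42
m=5,j=1: s = 42+5 = 47
m=5,j=2: s = 47+10 = 57
m=5,j=3: s = 57+15 = 72
m=6,j=1: s = 72+6 = 78
m=6,j=2: s = 78+12 = 90
m=6,j=3: s = 90+18 = 108
m=7,j=1: s = 108+7 = 115
m=7,j=2: s = 115+14 = 129
m=7,j=3: s = 129+21 = 150

150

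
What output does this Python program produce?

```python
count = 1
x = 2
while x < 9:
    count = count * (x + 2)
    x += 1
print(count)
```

x=2: count = 1*4 = 4
x=3: count = 4*5 = 20
x=4: count = 20*6 = 120
x=5: count = 120*7 = 840
x=6: count = 840*8 = 6720
x=7: count = 6720*9 = 60480
x=8: count = 60480*10 = 604800

604800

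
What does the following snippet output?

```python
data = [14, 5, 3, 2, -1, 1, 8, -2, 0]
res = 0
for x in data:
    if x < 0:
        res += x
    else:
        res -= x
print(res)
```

-36

x=14: not <0, res = 0-14 = -14
x=5: not <0, res = (-14)-5 = -19
x=3: not <0, res = (-19)-3 = -22
x=2: not <0, res = (-22)-2 = -24
x=-1: <0, res = (-24)+(-1) = -25
x=1: not <0, res = (-25)-1 = -26
x=8: not <0, res = (-26)-8 = -34
x=-2: <0, res = (-34)+(-2) = -36
x=0: not <0, res = (-36)-0 = -36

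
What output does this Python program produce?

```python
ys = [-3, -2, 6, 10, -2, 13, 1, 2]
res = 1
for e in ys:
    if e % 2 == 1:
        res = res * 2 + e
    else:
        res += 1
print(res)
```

e=-3: odd, res = 1*2+(-3) = -1
e=-2: not odd, res = (-1)+1 = 0
e=6: not odd, res = 0+1 = 1
e=10: not odd, res = 1+1 = 2
e=-2: not odd, res = 2+1 = 3
e=13: odd, res = 3*2+13 = 19
e=1: odd, res = 19*2+1 = 39
e=2: not odd, res = 39+1 = 40

40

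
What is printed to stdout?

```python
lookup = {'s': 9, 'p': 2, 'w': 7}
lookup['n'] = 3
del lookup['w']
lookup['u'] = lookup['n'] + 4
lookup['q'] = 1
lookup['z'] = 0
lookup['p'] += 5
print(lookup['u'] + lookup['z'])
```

lookup['n'] = 3 → {'s': 9, 'p': 2, 'w': 7, 'n': 3}
del 'w' → {'s': 9, 'p': 2, 'n': 3}
lookup['u'] = lookup['n']+4 = 7 → {'s': 9, 'p': 2, 'n': 3, 'u': 7}
lookup['q'] = 1 → {'s': 9, 'p': 2, 'n': 3, 'u': 7, 'q': 1}
lookup['z'] = 0 → {'s': 9, 'p': 2, 'n': 3, 'u': 7, 'q': 1, 'z': 0}
lookup['p'] = 2+5 = 7 → {'s': 9, 'p': 7, 'n': 3, 'u': 7, 'q': 1, 'z': 0}
lookup['u']+lookup['z'] = 7+0 = 7

7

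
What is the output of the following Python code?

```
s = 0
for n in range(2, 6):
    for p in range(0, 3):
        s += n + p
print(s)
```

n=2,p=0: s = 0+2 = 2
n=2,p=1: s = 2+3 = 5
n=2,p=2: s = 5+4 = 9
n=3,p=0: s = 9+3 = 12
n=3,p=1: s = 12+4 = 16
n=3,p=2: s = 16+5 = 21
n=4,p=0: s = 21+4 = 25
n=4,p=1: s = 25+5 = 30
n=4,p=2: s = 30+6 = 36
n=5,p=0: s = 36+5 = 41
n=5,p=1: s = 41+6 = 47
n=5,p=2: s = 47+7 = 54

54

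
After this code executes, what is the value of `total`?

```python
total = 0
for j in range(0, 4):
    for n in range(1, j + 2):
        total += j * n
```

45

j=0,n=1: total = 0+0 = 0
j=1,n=1: total = 0+1 = 1
j=1,n=2: total = 1+2 = 3
j=2,n=1: total = 3+2 = 5
j=2,n=2: total = 5+4 = 9
j=2,n=3: total = 9+6 = 15
j=3,n=1: total = 15+3 = 18
j=3,n=2: total = 18+6 = 24
j=3,n=3: total = 24+9 = 33
j=3,n=4: total = 33+12 = 45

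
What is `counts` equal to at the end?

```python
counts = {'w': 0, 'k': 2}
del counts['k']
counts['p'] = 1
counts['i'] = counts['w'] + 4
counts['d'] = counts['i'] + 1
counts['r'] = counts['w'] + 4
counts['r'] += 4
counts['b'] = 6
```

{'w': 0, 'p': 1, 'i': 4, 'd': 5, 'r': 8, 'b': 6}

del 'k' → {'w': 0}
counts['p'] = 1 → {'w': 0, 'p': 1}
counts['i'] = counts['w']+4 = 4 → {'w': 0, 'p': 1, 'i': 4}
counts['d'] = counts['i']+1 = 5 → {'w': 0, 'p': 1, 'i': 4, 'd': 5}
counts['r'] = counts['w']+4 = 4 → {'w': 0, 'p': 1, 'i': 4, 'd': 5, 'r': 4}
counts['r'] = 4+4 = 8 → {'w': 0, 'p': 1, 'i': 4, 'd': 5, 'r': 8}
counts['b'] = 6 → {'w': 0, 'p': 1, 'i': 4, 'd': 5, 'r': 8, 'b': 6}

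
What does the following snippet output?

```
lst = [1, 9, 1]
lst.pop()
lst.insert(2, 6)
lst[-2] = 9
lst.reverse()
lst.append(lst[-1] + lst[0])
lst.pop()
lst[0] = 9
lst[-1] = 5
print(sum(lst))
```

pop() removes 1 → [1, 9]
insert 6 at 2 → [1, 9, 6]
lst[-2] = 9 → [1, 9, 6]
reverse → [6, 9, 1]
append lst[-1]+lst[0] = 1+6 = 7 → [6, 9, 1, 7]
pop() removes 7 → [6, 9, 1]
lst[0] = 9 → [9, 9, 1]
lst[-1] = 5 → [9, 9, 5]
sum = 23

23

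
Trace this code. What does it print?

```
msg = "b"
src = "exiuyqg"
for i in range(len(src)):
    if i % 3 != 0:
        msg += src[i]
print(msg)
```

bxiyq

i=0: skip
i=1: add 'x' → 'bx'
i=2: add 'i' → 'bxi'
i=3: skip
i=4: add 'y' → 'bxiy'
i=5: add 'q' → 'bxiyq'
i=6: skip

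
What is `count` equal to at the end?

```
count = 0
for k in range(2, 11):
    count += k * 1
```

k=2: count = 0+2*1 = 2
k=3: count = 2+3*1 = 5
k=4: count = 5+4*1 = 9
k=5: count = 9+5*1 = 14
k=6: count = 14+6*1 = 20
k=7: count = 20+7*1 = 27
k=8: count = 27+8*1 = 35
k=9: count = 35+9*1 = 44
k=10: count = 44+10*1 = 54

54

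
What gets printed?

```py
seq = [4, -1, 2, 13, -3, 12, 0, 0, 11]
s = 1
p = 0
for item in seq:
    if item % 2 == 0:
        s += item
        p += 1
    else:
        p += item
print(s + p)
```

44

item=4: even, s = 1+4 = 5; p=1
item=-1: not even; p=0
item=2: even, s = 5+2 = 7; p=1
item=13: not even; p=14
item=-3: not even; p=11
item=12: even, s = 7+12 = 19; p=12
item=0: even, s = 19+0 = 19; p=13
item=0: even, s = 19+0 = 19; p=14
item=11: not even; p=25
s+p = 19+25 = 44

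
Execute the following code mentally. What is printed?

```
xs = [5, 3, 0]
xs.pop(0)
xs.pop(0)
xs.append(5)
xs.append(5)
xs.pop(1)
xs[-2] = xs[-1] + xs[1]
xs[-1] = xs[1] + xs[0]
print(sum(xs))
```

pop(0) removes 5 → [3, 0]
pop(0) removes 3 → [0]
append 5 → [0, 5]
append 5 → [0, 5, 5]
pop(1) removes 5 → [0, 5]
xs[-2] = xs[-1]+xs[1] = 5+5 = 10 → [10, 5]
xs[-1] = xs[1]+xs[0] = 5+10 = 15 → [10, 15]
sum = 25

25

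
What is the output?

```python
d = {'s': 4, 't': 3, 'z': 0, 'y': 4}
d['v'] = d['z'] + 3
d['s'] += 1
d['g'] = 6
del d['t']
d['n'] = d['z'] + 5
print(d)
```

{'s': 5, 'z': 0, 'y': 4, 'v': 3, 'g': 6, 'n': 5}

d['v'] = d['z']+3 = 3 → {'s': 4, 't': 3, 'z': 0, 'y': 4, 'v': 3}
d['s'] = 4+1 = 5 → {'s': 5, 't': 3, 'z': 0, 'y': 4, 'v': 3}
d['g'] = 6 → {'s': 5, 't': 3, 'z': 0, 'y': 4, 'v': 3, 'g': 6}
del 't' → {'s': 5, 'z': 0, 'y': 4, 'v': 3, 'g': 6}
d['n'] = d['z']+5 = 5 → {'s': 5, 'z': 0, 'y': 4, 'v': 3, 'g': 6, 'n': 5}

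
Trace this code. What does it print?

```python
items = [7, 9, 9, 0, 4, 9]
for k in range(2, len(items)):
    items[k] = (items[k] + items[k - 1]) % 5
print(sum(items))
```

k=2: items[2] = (9+9)%5 = 3 → [7, 9, 3, 0, 4, 9]
k=3: items[3] = (0+3)%5 = 3 → [7, 9, 3, 3, 4, 9]
k=4: items[4] = (4+3)%5 = 2 → [7, 9, 3, 3, 2, 9]
k=5: items[5] = (9+2)%5 = 1 → [7, 9, 3, 3, 2, 1]
sum = 25

25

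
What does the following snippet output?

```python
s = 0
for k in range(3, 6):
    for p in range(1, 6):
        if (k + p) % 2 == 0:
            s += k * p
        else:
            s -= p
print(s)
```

75

k=3,p=1: even sum, s = 0+3 = 3
k=3,p=2: odd sum, s = 3-2 = 1
k=3,p=3: even sum, s = 1+9 = 10
k=3,p=4: odd sum, s = 10-4 = 6
k=3,p=5: even sum, s = 6+15 = 21
k=4,p=1: odd sum, s = 21-1 = 20
k=4,p=2: even sum, s = 20+8 = 28
k=4,p=3: odd sum, s = 28-3 = 25
k=4,p=4: even sum, s = 25+16 = 41
k=4,p=5: odd sum, s = 41-5 = 36
k=5,p=1: even sum, s = 36+5 = 41
k=5,p=2: odd sum, s = 41-2 = 39
k=5,p=3: even sum, s = 39+15 = 54
k=5,p=4: odd sum, s = 54-4 = 50
k=5,p=5: even sum, s = 50+25 = 75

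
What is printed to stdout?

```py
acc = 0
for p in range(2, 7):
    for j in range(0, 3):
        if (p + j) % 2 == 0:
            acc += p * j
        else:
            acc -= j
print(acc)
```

25

p=2,j=0: even sum, acc = 0+0 = 0
p=2,j=1: odd sum, acc = 0-1 = -1
p=2,j=2: even sum, acc = (-1)+4 = 3
p=3,j=0: odd sum, acc = 3-0 = 3
p=3,j=1: even sum, acc = 3+3 = 6
p=3,j=2: odd sum, acc = 6-2 = 4
p=4,j=0: even sum, acc = 4+0 = 4
p=4,j=1: odd sum, acc = 4-1 = 3
p=4,j=2: even sum, acc = 3+8 = 11
p=5,j=0: odd sum, acc = 11-0 = 11
p=5,j=1: even sum, acc = 11+5 = 16
p=5,j=2: odd sum, acc = 16-2 = 14
p=6,j=0: even sum, acc = 14+0 = 14
p=6,j=1: odd sum, acc = 14-1 = 13
p=6,j=2: even sum, acc = 13+12 = 25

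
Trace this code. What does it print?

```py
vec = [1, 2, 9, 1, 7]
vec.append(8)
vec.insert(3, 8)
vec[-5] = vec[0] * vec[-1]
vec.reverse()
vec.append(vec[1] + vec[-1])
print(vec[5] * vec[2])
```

2

append 8 → [1, 2, 9, 1, 7, 8]
insert 8 at 3 → [1, 2, 9, 8, 1, 7, 8]
vec[-5] = vec[0]*vec[-1] = 1*8 = 8 → [1, 2, 8, 8, 1, 7, 8]
reverse → [8, 7, 1, 8, 8, 2, 1]
append vec[1]+vec[-1] = 7+1 = 8 → [8, 7, 1, 8, 8, 2, 1, 8]
vec[5]*vec[2] = 2*1 = 2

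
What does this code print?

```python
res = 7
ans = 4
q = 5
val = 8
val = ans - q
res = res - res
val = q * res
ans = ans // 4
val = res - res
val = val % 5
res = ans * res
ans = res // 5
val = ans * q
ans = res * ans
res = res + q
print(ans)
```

val = 4-5 = -1
res = 7-7 = 0
val = 5*0 = 0
ans = 4//4 = 1
val = 0-0 = 0
val = 0%5 = 0
res = 1*0 = 0
ans = 0//5 = 0
val = 0*5 = 0
ans = 0*0 = 0
res = 0+5 = 5

0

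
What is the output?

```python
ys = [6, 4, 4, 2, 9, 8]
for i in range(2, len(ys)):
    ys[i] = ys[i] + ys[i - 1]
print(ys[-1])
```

i=2: ys[2] = 4+4 = 8 → [6, 4, 8, 2, 9, 8]
i=3: ys[3] = 2+8 = 10 → [6, 4, 8, 10, 9, 8]
i=4: ys[4] = 9+10 = 19 → [6, 4, 8, 10, 19, 8]
i=5: ys[5] = 8+19 = 27 → [6, 4, 8, 10, 19, 27]

27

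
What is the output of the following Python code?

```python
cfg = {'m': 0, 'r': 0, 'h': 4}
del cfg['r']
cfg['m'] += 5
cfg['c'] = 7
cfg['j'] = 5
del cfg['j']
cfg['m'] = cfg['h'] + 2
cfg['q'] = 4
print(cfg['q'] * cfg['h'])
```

16

del 'r' → {'m': 0, 'h': 4}
cfg['m'] = 0+5 = 5 → {'m': 5, 'h': 4}
cfg['c'] = 7 → {'m': 5, 'h': 4, 'c': 7}
cfg['j'] = 5 → {'m': 5, 'h': 4, 'c': 7, 'j': 5}
del 'j' → {'m': 5, 'h': 4, 'c': 7}
cfg['m'] = cfg['h']+2 = 6 → {'m': 6, 'h': 4, 'c': 7}
cfg['q'] = 4 → {'m': 6, 'h': 4, 'c': 7, 'q': 4}
cfg['q']*cfg['h'] = 4*4 = 16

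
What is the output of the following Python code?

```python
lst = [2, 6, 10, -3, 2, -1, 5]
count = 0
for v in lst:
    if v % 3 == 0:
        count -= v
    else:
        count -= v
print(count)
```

v=2: not %3==0, count = 0-2 = -2
v=6: %3==0, count = (-2)-6 = -8
v=10: not %3==0, count = (-8)-10 = -18
v=-3: %3==0, count = (-18)-(-3) = -15
v=2: not %3==0, count = (-15)-2 = -17
v=-1: not %3==0, count = (-17)-(-1) = -16
v=5: not %3==0, count = (-16)-5 = -21

-21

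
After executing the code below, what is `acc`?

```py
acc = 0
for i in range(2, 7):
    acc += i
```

i=2: acc = 0+2 = 2
i=3: acc = 2+3 = 5
i=4: acc = 5+4 = 9
i=5: acc = 9+5 = 14
i=6: acc = 14+6 = 20

20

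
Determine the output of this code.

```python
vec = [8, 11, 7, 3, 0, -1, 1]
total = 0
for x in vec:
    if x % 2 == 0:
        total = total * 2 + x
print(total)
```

16

x=8: even, total = 0*2+8 = 8
x=11: not even
x=7: not even
x=3: not even
x=0: even, total = 8*2+0 = 16
x=-1: not even
x=1: not even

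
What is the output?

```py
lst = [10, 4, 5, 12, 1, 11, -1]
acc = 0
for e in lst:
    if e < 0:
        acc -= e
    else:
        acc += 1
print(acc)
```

e=10: not <0, acc = 0+1 = 1
e=4: not <0, acc = 1+1 = 2
e=5: not <0, acc = 2+1 = 3
e=12: not <0, acc = 3+1 = 4
e=1: not <0, acc = 4+1 = 5
e=11: not <0, acc = 5+1 = 6
e=-1: <0, acc = 6-(-1) = 7

7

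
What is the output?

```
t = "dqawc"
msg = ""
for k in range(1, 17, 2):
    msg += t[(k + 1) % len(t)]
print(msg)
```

k=1: add t[2]='a' → 'a'
k=3: add t[4]='c' → 'ac'
k=5: add t[1]='q' → 'acq'
k=7: add t[3]='w' → 'acqw'
k=9: add t[0]='d' → 'acqwd'
k=11: add t[2]='a' → 'acqwda'
k=13: add t[4]='c' → 'acqwdac'
k=15: add t[1]='q' → 'acqwdacq'

acqwdacq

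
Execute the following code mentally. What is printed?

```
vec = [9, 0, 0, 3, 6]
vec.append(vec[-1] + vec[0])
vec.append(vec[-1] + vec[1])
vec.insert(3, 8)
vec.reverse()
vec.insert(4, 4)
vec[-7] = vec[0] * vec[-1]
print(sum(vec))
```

189

append vec[-1]+vec[0] = 6+9 = 15 → [9, 0, 0, 3, 6, 15]
append vec[-1]+vec[1] = 15+0 = 15 → [9, 0, 0, 3, 6, 15, 15]
insert 8 at 3 → [9, 0, 0, 8, 3, 6, 15, 15]
reverse → [15, 15, 6, 3, 8, 0, 0, 9]
insert 4 at 4 → [15, 15, 6, 3, 4, 8, 0, 0, 9]
vec[-7] = vec[0]*vec[-1] = 15*9 = 135 → [15, 15, 135, 3, 4, 8, 0, 0, 9]
sum = 189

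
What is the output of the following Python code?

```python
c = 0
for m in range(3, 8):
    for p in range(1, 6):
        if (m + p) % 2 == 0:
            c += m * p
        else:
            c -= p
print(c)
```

m=3,p=1: even sum, c = 0+3 = 3
m=3,p=2: odd sum, c = 3-2 = 1
m=3,p=3: even sum, c = 1+9 = 10
m=3,p=4: odd sum, c = 10-4 = 6
m=3,p=5: even sum, c = 6+15 = 21
m=4,p=1: odd sum, c = 21-1 = 20
m=4,p=2: even sum, c = 20+8 = 28
m=4,p=3: odd sum, c = 28-3 = 25
m=4,p=4: even sum, c = 25+16 = 41
m=4,p=5: odd sum, c = 41-5 = 36
m=5,p=1: even sum, c = 36+5 = 41
m=5,p=2: odd sum, c = 41-2 = 39
m=5,p=3: even sum, c = 39+15 = 54
m=5,p=4: odd sum, c = 54-4 = 50
m=5,p=5: even sum, c = 50+25 = 75
m=6,p=1: odd sum, c = 75-1 = 74
m=6,p=2: even sum, c = 74+12 = 86
m=6,p=3: odd sum, c = 86-3 = 83
m=6,p=4: even sum, c = 83+24 = 107
m=6,p=5: odd sum, c = 107-5 = 102
m=7,p=1: even sum, c = 102+7 = 109
m=7,p=2: odd sum, c = 109-2 = 107
m=7,p=3: even sum, c = 107+21 = 128
m=7,p=4: odd sum, c = 128-4 = 124
m=7,p=5: even sum, c = 124+35 = 159

159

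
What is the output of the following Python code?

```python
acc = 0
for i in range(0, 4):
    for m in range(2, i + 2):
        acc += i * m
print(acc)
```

i=1,m=2: acc = 0+2 = 2
i=2,m=2: acc = 2+4 = 6
i=2,m=3: acc = 6+6 = 12
i=3,m=2: acc = 12+6 = 18
i=3,m=3: acc = 18+9 = 27
i=3,m=4: acc = 27+12 = 39

39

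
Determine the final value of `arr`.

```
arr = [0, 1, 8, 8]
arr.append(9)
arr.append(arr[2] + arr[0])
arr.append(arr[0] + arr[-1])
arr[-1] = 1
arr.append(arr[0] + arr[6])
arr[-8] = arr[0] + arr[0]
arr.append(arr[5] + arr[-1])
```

[0, 1, 8, 8, 9, 8, 1, 1, 9]

append 9 → [0, 1, 8, 8, 9]
append arr[2]+arr[0] = 8+0 = 8 → [0, 1, 8, 8, 9, 8]
append arr[0]+arr[-1] = 0+8 = 8 → [0, 1, 8, 8, 9, 8, 8]
arr[-1] = 1 → [0, 1, 8, 8, 9, 8, 1]
append arr[0]+arr[6] = 0+1 = 1 → [0, 1, 8, 8, 9, 8, 1, 1]
arr[-8] = arr[0]+arr[0] = 0+0 = 0 → [0, 1, 8, 8, 9, 8, 1, 1]
append arr[5]+arr[-1] = 8+1 = 9 → [0, 1, 8, 8, 9, 8, 1, 1, 9]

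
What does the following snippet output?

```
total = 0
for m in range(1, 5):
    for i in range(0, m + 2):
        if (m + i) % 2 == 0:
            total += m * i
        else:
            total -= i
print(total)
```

20

m=1,i=0: odd sum, total = 0-0 = 0
m=1,i=1: even sum, total = 0+1 = 1
m=1,i=2: odd sum, total = 1-2 = -1
m=2,i=0: even sum, total = (-1)+0 = -1
m=2,i=1: odd sum, total = (-1)-1 = -2
m=2,i=2: even sum, total = (-2)+4 = 2
m=2,i=3: odd sum, total = 2-3 = -1
m=3,i=0: odd sum, total = (-1)-0 = -1
m=3,i=1: even sum, total = (-1)+3 = 2
m=3,i=2: odd sum, total = 2-2 = 0
m=3,i=3: even sum, total = 0+9 = 9
m=3,i=4: odd sum, total = 9-4 = 5
m=4,i=0: even sum, total = 5+0 = 5
m=4,i=1: odd sum, total = 5-1 = 4
m=4,i=2: even sum, total = 4+8 = 12
m=4,i=3: odd sum, total = 12-3 = 9
m=4,i=4: even sum, total = 9+16 = 25
m=4,i=5: odd sum, total = 25-5 = 20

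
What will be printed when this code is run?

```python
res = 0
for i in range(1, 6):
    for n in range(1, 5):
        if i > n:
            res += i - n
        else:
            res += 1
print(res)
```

30

i=1,n=1: not 1>1, res = 0+1 = 1
i=1,n=2: not 1>2, res = 1+1 = 2
i=1,n=3: not 1>3, res = 2+1 = 3
i=1,n=4: not 1>4, res = 3+1 = 4
i=2,n=1: 2>1, res = 4+1 = 5
i=2,n=2: not 2>2, res = 5+1 = 6
i=2,n=3: not 2>3, res = 6+1 = 7
i=2,n=4: not 2>4, res = 7+1 = 8
i=3,n=1: 3>1, res = 8+2 = 10
i=3,n=2: 3>2, res = 10+1 = 11
i=3,n=3: not 3>3, res = 11+1 = 12
i=3,n=4: not 3>4, res = 12+1 = 13
i=4,n=1: 4>1, res = 13+3 = 16
i=4,n=2: 4>2, res = 16+2 = 18
i=4,n=3: 4>3, res = 18+1 = 19
i=4,n=4: not 4>4, res = 19+1 = 20
i=5,n=1: 5>1, res = 20+4 = 24
i=5,n=2: 5>2, res = 24+3 = 27
i=5,n=3: 5>3, res = 27+2 = 29
i=5,n=4: 5>4, res = 29+1 = 30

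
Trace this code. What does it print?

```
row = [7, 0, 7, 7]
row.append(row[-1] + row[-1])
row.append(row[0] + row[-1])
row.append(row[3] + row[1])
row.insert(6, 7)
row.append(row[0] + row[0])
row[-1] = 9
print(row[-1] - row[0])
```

2

append row[-1]+row[-1] = 7+7 = 14 → [7, 0, 7, 7, 14]
append row[0]+row[-1] = 7+14 = 21 → [7, 0, 7, 7, 14, 21]
append row[3]+row[1] = 7+0 = 7 → [7, 0, 7, 7, 14, 21, 7]
insert 7 at 6 → [7, 0, 7, 7, 14, 21, 7, 7]
append row[0]+row[0] = 7+7 = 14 → [7, 0, 7, 7, 14, 21, 7, 7, 14]
row[-1] = 9 → [7, 0, 7, 7, 14, 21, 7, 7, 9]
row[-1]-row[0] = 9-7 = 2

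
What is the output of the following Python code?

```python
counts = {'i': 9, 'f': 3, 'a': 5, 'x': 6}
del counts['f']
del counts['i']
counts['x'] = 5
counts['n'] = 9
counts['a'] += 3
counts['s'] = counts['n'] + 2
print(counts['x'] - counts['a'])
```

del 'f' → {'i': 9, 'a': 5, 'x': 6}
del 'i' → {'a': 5, 'x': 6}
counts['x'] = 5 → {'a': 5, 'x': 5}
counts['n'] = 9 → {'a': 5, 'x': 5, 'n': 9}
counts['a'] = 5+3 = 8 → {'a': 8, 'x': 5, 'n': 9}
counts['s'] = counts['n']+2 = 11 → {'a': 8, 'x': 5, 'n': 9, 's': 11}
counts['x']-counts['a'] = 5-8 = -3

-3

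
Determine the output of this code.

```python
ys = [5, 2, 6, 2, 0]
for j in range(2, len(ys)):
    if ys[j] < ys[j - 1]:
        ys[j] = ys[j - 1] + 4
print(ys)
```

[5, 2, 6, 10, 14]

j=2: 6>=2, unchanged → [5, 2, 6, 2, 0]
j=3: 2<6, ys[3] = 6+4 = 10 → [5, 2, 6, 10, 0]
j=4: 0<10, ys[4] = 10+4 = 14 → [5, 2, 6, 10, 14]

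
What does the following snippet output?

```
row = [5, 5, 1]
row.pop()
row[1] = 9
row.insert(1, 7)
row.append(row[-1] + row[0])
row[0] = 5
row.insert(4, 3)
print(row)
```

pop() removes 1 → [5, 5]
row[1] = 9 → [5, 9]
insert 7 at 1 → [5, 7, 9]
append row[-1]+row[0] = 9+5 = 14 → [5, 7, 9, 14]
row[0] = 5 → [5, 7, 9, 14]
insert 3 at 4 → [5, 7, 9, 14, 3]

[5, 7, 9, 14, 3]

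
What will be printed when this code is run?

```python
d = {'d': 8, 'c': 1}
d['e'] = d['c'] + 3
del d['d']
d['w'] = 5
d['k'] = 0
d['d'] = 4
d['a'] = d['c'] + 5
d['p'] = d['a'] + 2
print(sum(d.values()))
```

d['e'] = d['c']+3 = 4 → {'d': 8, 'c': 1, 'e': 4}
del 'd' → {'c': 1, 'e': 4}
d['w'] = 5 → {'c': 1, 'e': 4, 'w': 5}
d['k'] = 0 → {'c': 1, 'e': 4, 'w': 5, 'k': 0}
d['d'] = 4 → {'c': 1, 'e': 4, 'w': 5, 'k': 0, 'd': 4}
d['a'] = d['c']+5 = 6 → {'c': 1, 'e': 4, 'w': 5, 'k': 0, 'd': 4, 'a': 6}
d['p'] = d['a']+2 = 8 → {'c': 1, 'e': 4, 'w': 5, 'k': 0, 'd': 4, 'a': 6, 'p': 8}
sum of values = 28

28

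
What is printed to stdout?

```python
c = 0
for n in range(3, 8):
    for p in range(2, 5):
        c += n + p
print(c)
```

n=3,p=2: c = 0+5 = 5
n=3,p=3: c = 5+6 = 11
n=3,p=4: c = 11+7 = 18
n=4,p=2: c = 18+6 = 24
n=4,p=3: c = 24+7 = 31
n=4,p=4: c = 31+8 = 39
n=5,p=2: c = 39+7 = 46
n=5,p=3: c = 46+8 = 54
n=5,p=4: c = 54+9 = 63
n=6,p=2: c = 63+8 = 71
n=6,p=3: c = 71+9 = 80
n=6,p=4: c = 80+10 = 90
n=7,p=2: c = 90+9 = 99
n=7,p=3: c = 99+10 = 109
n=7,p=4: c = 109+11 = 120

120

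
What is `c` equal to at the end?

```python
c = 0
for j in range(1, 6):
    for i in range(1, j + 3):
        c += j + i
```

165

j=1,i=1: c = 0+2 = 2
j=1,i=2: c = 2+3 = 5
j=1,i=3: c = 5+4 = 9
j=2,i=1: c = 9+3 = 12
j=2,i=2: c = 12+4 = 16
j=2,i=3: c = 16+5 = 21
j=2,i=4: c = 21+6 = 27
j=3,i=1: c = 27+4 = 31
j=3,i=2: c = 31+5 = 36
j=3,i=3: c = 36+6 = 42
j=3,i=4: c = 42+7 = 49
j=3,i=5: c = 49+8 = 57
j=4,i=1: c = 57+5 = 62
j=4,i=2: c = 62+6 = 68
j=4,i=3: c = 68+7 = 75
j=4,i=4: c = 75+8 = 83
j=4,i=5: c = 83+9 = 92
j=4,i=6: c = 92+10 = 102
j=5,i=1: c = 102+6 = 108
j=5,i=2: c = 108+7 = 115
j=5,i=3: c = 115+8 = 123
j=5,i=4: c = 123+9 = 132
j=5,i=5: c = 132+10 = 142
j=5,i=6: c = 142+11 = 153
j=5,i=7: c = 153+12 = 165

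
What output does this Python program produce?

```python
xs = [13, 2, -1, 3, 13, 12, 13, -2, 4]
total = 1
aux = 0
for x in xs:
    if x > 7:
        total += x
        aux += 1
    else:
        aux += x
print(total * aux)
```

520

x=13: >7, total = 1+13 = 14; aux=1
x=2: not >7; aux=3
x=-1: not >7; aux=2
x=3: not >7; aux=5
x=13: >7, total = 14+13 = 27; aux=6
x=12: >7, total = 27+12 = 39; aux=7
x=13: >7, total = 39+13 = 52; aux=8
x=-2: not >7; aux=6
x=4: not >7; aux=10
total*aux = 52*10 = 520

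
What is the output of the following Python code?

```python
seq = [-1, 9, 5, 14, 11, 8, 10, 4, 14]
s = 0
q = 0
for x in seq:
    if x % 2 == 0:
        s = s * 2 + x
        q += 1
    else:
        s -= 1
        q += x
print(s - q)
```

209

x=-1: not even, s = 0-1 = -1; q=-1
x=9: not even, s = (-1)-1 = -2; q=8
x=5: not even, s = (-2)-1 = -3; q=13
x=14: even, s = (-3)*2+14 = 8; q=14
x=11: not even, s = 8-1 = 7; q=25
x=8: even, s = 7*2+8 = 22; q=26
x=10: even, s = 22*2+10 = 54; q=27
x=4: even, s = 54*2+4 = 112; q=28
x=14: even, s = 112*2+14 = 238; q=29
s-q = 238-29 = 209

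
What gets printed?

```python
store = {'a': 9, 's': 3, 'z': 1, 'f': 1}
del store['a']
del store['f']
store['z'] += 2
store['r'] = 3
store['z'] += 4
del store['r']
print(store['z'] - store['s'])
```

4

del 'a' → {'s': 3, 'z': 1, 'f': 1}
del 'f' → {'s': 3, 'z': 1}
store['z'] = 1+2 = 3 → {'s': 3, 'z': 3}
store['r'] = 3 → {'s': 3, 'z': 3, 'r': 3}
store['z'] = 3+4 = 7 → {'s': 3, 'z': 7, 'r': 3}
del 'r' → {'s': 3, 'z': 7}
store['z']-store['s'] = 7-3 = 4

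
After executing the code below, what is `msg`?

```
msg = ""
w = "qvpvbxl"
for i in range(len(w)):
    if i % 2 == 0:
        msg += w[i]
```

'qpbl'

i=0: add 'q' → 'q'
i=1: skip
i=2: add 'p' → 'qp'
i=3: skip
i=4: add 'b' → 'qpb'
i=5: skip
i=6: add 'l' → 'qpbl'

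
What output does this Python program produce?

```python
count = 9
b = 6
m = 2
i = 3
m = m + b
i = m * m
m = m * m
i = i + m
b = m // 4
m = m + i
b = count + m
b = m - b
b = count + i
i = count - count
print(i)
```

0

m = 2+6 = 8
i = 8*8 = 64
m = 8*8 = 64
i = 64+64 = 128
b = 64//4 = 16
m = 64+128 = 192
b = 9+192 = 201
b = 192-201 = -9
b = 9+128 = 137
i = 9-9 = 0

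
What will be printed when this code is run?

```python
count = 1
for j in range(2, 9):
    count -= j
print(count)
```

j=2: count = 1-2 = -1
j=3: count = (-1)-3 = -4
j=4: count = (-4)-4 = -8
j=5: count = (-8)-5 = -13
j=6: count = (-13)-6 = -19
j=7: count = (-19)-7 = -26
j=8: count = (-26)-8 = -34

-34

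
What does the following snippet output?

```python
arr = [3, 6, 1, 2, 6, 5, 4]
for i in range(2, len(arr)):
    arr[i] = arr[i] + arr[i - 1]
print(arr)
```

i=2: arr[2] = 1+6 = 7 → [3, 6, 7, 2, 6, 5, 4]
i=3: arr[3] = 2+7 = 9 → [3, 6, 7, 9, 6, 5, 4]
i=4: arr[4] = 6+9 = 15 → [3, 6, 7, 9, 15, 5, 4]
i=5: arr[5] = 5+15 = 20 → [3, 6, 7, 9, 15, 20, 4]
i=6: arr[6] = 4+20 = 24 → [3, 6, 7, 9, 15, 20, 24]

[3, 6, 7, 9, 15, 20, 24]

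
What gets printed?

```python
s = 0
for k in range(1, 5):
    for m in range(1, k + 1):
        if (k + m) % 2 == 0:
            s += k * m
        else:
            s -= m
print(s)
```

k=1,m=1: even sum, s = 0+1 = 1
k=2,m=1: odd sum, s = 1-1 = 0
k=2,m=2: even sum, s = 0+4 = 4
k=3,m=1: even sum, s = 4+3 = 7
k=3,m=2: odd sum, s = 7-2 = 5
k=3,m=3: even sum, s = 5+9 = 14
k=4,m=1: odd sum, s = 14-1 = 13
k=4,m=2: even sum, s = 13+8 = 21
k=4,m=3: odd sum, s = 21-3 = 18
k=4,m=4: even sum, s = 18+16 = 34

34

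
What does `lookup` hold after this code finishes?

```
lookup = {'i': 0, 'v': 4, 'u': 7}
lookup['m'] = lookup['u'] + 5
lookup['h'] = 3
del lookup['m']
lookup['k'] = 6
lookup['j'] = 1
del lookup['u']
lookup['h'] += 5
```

lookup['m'] = lookup['u']+5 = 12 → {'i': 0, 'v': 4, 'u': 7, 'm': 12}
lookup['h'] = 3 → {'i': 0, 'v': 4, 'u': 7, 'm': 12, 'h': 3}
del 'm' → {'i': 0, 'v': 4, 'u': 7, 'h': 3}
lookup['k'] = 6 → {'i': 0, 'v': 4, 'u': 7, 'h': 3, 'k': 6}
lookup['j'] = 1 → {'i': 0, 'v': 4, 'u': 7, 'h': 3, 'k': 6, 'j': 1}
del 'u' → {'i': 0, 'v': 4, 'h': 3, 'k': 6, 'j': 1}
lookup['h'] = 3+5 = 8 → {'i': 0, 'v': 4, 'h': 8, 'k': 6, 'j': 1}

{'i': 0, 'v': 4, 'h': 8, 'k': 6, 'j': 1}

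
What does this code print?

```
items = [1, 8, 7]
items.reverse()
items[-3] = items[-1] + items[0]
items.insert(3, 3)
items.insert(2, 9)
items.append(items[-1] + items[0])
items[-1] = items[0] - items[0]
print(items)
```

[8, 8, 9, 1, 3, 0]

reverse → [7, 8, 1]
items[-3] = items[-1]+items[0] = 1+7 = 8 → [8, 8, 1]
insert 3 at 3 → [8, 8, 1, 3]
insert 9 at 2 → [8, 8, 9, 1, 3]
append items[-1]+items[0] = 3+8 = 11 → [8, 8, 9, 1, 3, 11]
items[-1] = items[0]-items[0] = 8-8 = 0 → [8, 8, 9, 1, 3, 0]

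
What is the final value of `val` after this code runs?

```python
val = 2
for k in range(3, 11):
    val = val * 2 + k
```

1524

k=3: val = 2*2+3 = 7
k=4: val = 7*2+4 = 18
k=5: val = 18*2+5 = 41
k=6: val = 41*2+6 = 88
k=7: val = 88*2+7 = 183
k=8: val = 183*2+8 = 374
k=9: val = 374*2+9 = 757
k=10: val = 757*2+10 = 1524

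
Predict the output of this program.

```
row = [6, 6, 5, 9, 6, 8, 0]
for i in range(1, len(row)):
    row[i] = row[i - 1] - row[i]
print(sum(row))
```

-89

i=1: row[1] = 6-6 = 0 → [6, 0, 5, 9, 6, 8, 0]
i=2: row[2] = 0-5 = -5 → [6, 0, -5, 9, 6, 8, 0]
i=3: row[3] = (-5)-9 = -14 → [6, 0, -5, -14, 6, 8, 0]
i=4: row[4] = (-14)-6 = -20 → [6, 0, -5, -14, -20, 8, 0]
i=5: row[5] = (-20)-8 = -28 → [6, 0, -5, -14, -20, -28, 0]
i=6: row[6] = (-28)-0 = -28 → [6, 0, -5, -14, -20, -28, -28]
sum = -89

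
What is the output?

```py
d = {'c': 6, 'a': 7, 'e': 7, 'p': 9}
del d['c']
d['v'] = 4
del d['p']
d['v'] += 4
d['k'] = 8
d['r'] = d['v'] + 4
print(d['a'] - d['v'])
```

-1

del 'c' → {'a': 7, 'e': 7, 'p': 9}
d['v'] = 4 → {'a': 7, 'e': 7, 'p': 9, 'v': 4}
del 'p' → {'a': 7, 'e': 7, 'v': 4}
d['v'] = 4+4 = 8 → {'a': 7, 'e': 7, 'v': 8}
d['k'] = 8 → {'a': 7, 'e': 7, 'v': 8, 'k': 8}
d['r'] = d['v']+4 = 12 → {'a': 7, 'e': 7, 'v': 8, 'k': 8, 'r': 12}
d['a']-d['v'] = 7-8 = -1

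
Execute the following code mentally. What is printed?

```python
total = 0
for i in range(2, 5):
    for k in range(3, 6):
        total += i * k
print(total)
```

108

i=2,k=3: total = 0+6 = 6
i=2,k=4: total = 6+8 = 14
i=2,k=5: total = 14+10 = 24
i=3,k=3: total = 24+9 = 33
i=3,k=4: total = 33+12 = 45
i=3,k=5: total = 45+15 = 60
i=4,k=3: total = 60+12 = 72
i=4,k=4: total = 72+16 = 88
i=4,k=5: total = 88+20 = 108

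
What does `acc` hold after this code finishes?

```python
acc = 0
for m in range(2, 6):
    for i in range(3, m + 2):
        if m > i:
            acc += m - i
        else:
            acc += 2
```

18

m=2,i=3: not 2>3, acc = 0+2 = 2
m=3,i=3: not 3>3, acc = 2+2 = 4
m=3,i=4: not 3>4, acc = 4+2 = 6
m=4,i=3: 4>3, acc = 6+1 = 7
m=4,i=4: not 4>4, acc = 7+2 = 9
m=4,i=5: not 4>5, acc = 9+2 = 11
m=5,i=3: 5>3, acc = 11+2 = 13
m=5,i=4: 5>4, acc = 13+1 = 14
m=5,i=5: not 5>5, acc = 14+2 = 16
m=5,i=6: not 5>6, acc = 16+2 = 18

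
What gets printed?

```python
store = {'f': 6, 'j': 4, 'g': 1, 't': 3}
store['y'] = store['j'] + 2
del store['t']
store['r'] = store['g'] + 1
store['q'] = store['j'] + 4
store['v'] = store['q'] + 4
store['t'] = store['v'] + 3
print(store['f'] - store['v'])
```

-6

store['y'] = store['j']+2 = 6 → {'f': 6, 'j': 4, 'g': 1, 't': 3, 'y': 6}
del 't' → {'f': 6, 'j': 4, 'g': 1, 'y': 6}
store['r'] = store['g']+1 = 2 → {'f': 6, 'j': 4, 'g': 1, 'y': 6, 'r': 2}
store['q'] = store['j']+4 = 8 → {'f': 6, 'j': 4, 'g': 1, 'y': 6, 'r': 2, 'q': 8}
store['v'] = store['q']+4 = 12 → {'f': 6, 'j': 4, 'g': 1, 'y': 6, 'r': 2, 'q': 8, 'v': 12}
store['t'] = store['v']+3 = 15 → {'f': 6, 'j': 4, 'g': 1, 'y': 6, 'r': 2, 'q': 8, 'v': 12, 't': 15}
store['f']-store['v'] = 6-12 = -6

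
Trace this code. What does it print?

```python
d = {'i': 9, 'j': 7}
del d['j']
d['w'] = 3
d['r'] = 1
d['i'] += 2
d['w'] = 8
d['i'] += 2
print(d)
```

del 'j' → {'i': 9}
d['w'] = 3 → {'i': 9, 'w': 3}
d['r'] = 1 → {'i': 9, 'w': 3, 'r': 1}
d['i'] = 9+2 = 11 → {'i': 11, 'w': 3, 'r': 1}
d['w'] = 8 → {'i': 11, 'w': 8, 'r': 1}
d['i'] = 11+2 = 13 → {'i': 13, 'w': 8, 'r': 1}

{'i': 13, 'w': 8, 'r': 1}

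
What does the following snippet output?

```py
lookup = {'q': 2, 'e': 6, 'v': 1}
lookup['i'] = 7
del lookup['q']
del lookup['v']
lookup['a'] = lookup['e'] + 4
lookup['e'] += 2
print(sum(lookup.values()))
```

25

lookup['i'] = 7 → {'q': 2, 'e': 6, 'v': 1, 'i': 7}
del 'q' → {'e': 6, 'v': 1, 'i': 7}
del 'v' → {'e': 6, 'i': 7}
lookup['a'] = lookup['e']+4 = 10 → {'e': 6, 'i': 7, 'a': 10}
lookup['e'] = 6+2 = 8 → {'e': 8, 'i': 7, 'a': 10}
sum of values = 25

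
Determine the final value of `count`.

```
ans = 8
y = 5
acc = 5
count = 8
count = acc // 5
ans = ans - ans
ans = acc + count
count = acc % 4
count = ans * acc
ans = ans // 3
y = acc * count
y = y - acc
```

30

count = 5//5 = 1
ans = 8-8 = 0
ans = 5+1 = 6
count = 5%4 = 1
count = 6*5 = 30
ans = 6//3 = 2
y = 5*30 = 150
y = 150-5 = 145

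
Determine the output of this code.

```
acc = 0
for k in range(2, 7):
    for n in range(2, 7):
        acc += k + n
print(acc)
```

200

k=2,n=2: acc = 0+4 = 4
k=2,n=3: acc = 4+5 = 9
k=2,n=4: acc = 9+6 = 15
k=2,n=5: acc = 15+7 = 22
k=2,n=6: acc = 22+8 = 30
k=3,n=2: acc = 30+5 = 35
k=3,n=3: acc = 35+6 = 41
k=3,n=4: acc = 41+7 = 48
k=3,n=5: acc = 48+8 = 56
k=3,n=6: acc = 56+9 = 65
k=4,n=2: acc = 65+6 = 71
k=4,n=3: acc = 71+7 = 78
k=4,n=4: acc = 78+8 = 86
k=4,n=5: acc = 86+9 = 95
k=4,n=6: acc = 95+10 = 105
k=5,n=2: acc = 105+7 = 112
k=5,n=3: acc = 112+8 = 120
k=5,n=4: acc = 120+9 = 129
k=5,n=5: acc = 129+10 = 139
k=5,n=6: acc = 139+11 = 150
k=6,n=2: acc = 150+8 = 158
k=6,n=3: acc = 158+9 = 167
k=6,n=4: acc = 167+10 = 177
k=6,n=5: acc = 177+11 = 188
k=6,n=6: acc = 188+12 = 200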